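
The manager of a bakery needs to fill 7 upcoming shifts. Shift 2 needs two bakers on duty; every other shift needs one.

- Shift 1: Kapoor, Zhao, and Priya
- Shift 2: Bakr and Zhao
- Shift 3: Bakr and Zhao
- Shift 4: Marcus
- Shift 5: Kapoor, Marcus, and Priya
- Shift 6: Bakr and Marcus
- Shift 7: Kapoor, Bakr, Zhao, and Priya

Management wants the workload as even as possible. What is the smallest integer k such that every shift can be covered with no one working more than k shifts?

2

With 5 bakers and 8 worker-slots to fill, someone must work at least ⌈8/5⌉ = 2 shifts, so k ≥ 2.
k = 2 works: Shift 1→Kapoor, Shift 2→Bakr+Zhao, Shift 3→Bakr, Shift 4→Marcus, Shift 5→Kapoor, Shift 6→Marcus, Shift 7→Zhao.
Loads: Kapoor 2, Bakr 2, Marcus 2, Zhao 2, Priya 0 — all ≤ 2.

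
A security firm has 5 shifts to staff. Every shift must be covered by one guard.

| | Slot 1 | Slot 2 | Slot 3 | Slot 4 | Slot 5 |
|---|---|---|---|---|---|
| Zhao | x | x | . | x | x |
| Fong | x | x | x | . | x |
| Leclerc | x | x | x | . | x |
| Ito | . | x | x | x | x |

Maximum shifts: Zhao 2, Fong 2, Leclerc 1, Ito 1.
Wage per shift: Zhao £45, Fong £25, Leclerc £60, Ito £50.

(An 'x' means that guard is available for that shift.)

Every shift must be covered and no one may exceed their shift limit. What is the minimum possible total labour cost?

Picking the cheapest available guard for each shift independently would cost £145, but that ignores the shift limits.
An optimal schedule: Slot 1→Fong, Slot 2→Zhao, Slot 3→Fong, Slot 4→Zhao, Slot 5→Ito.
Total: 25 + 45 + 25 + 45 + 50 = £190.

£190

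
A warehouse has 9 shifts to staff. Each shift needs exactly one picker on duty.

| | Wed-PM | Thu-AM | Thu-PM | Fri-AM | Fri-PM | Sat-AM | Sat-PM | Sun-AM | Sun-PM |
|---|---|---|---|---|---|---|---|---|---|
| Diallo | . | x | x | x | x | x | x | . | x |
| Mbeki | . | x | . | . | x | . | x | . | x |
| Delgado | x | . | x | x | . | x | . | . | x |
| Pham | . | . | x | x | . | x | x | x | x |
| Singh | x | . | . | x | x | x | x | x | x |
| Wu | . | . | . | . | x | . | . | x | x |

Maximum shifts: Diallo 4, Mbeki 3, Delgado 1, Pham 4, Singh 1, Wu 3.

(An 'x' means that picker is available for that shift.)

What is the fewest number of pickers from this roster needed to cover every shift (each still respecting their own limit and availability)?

9 slots to fill and no one can take more than 4, so at least ⌈9/4⌉ = 3 pickers are needed.
Diallo, Delgado, and Pham alone can cover everything: Wed-PM→Delgado, Thu-AM→Diallo, Thu-PM→Diallo, Fri-AM→Pham, Fri-PM→Diallo, Sat-AM→Pham, Sat-PM→Diallo, Sun-AM→Pham, Sun-PM→Pham.

3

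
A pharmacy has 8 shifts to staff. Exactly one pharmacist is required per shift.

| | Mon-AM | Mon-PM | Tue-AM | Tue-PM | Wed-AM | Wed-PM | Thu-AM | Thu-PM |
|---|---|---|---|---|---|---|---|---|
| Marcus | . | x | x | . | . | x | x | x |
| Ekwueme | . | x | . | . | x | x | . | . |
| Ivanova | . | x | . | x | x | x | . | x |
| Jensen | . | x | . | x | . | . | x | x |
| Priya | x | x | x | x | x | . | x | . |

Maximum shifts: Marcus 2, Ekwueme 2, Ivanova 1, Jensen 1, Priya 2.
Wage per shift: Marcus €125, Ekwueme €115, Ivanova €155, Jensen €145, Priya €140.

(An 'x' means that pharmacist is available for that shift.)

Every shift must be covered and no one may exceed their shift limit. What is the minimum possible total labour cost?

Mon-AM can only be covered by Priya, so that assignment is forced.
Picking the cheapest available pharmacist for each shift independently would cost €1000, but that ignores the shift limits.
An optimal schedule: Mon-AM→Priya, Mon-PM→Ekwueme, Tue-AM→Marcus, Tue-PM→Ivanova, Wed-AM→Ekwueme, Wed-PM→Marcus, Thu-AM→Priya, Thu-PM→Jensen.
Total: 140 + 115 + 125 + 155 + 115 + 125 + 140 + 145 = €1060.

€1060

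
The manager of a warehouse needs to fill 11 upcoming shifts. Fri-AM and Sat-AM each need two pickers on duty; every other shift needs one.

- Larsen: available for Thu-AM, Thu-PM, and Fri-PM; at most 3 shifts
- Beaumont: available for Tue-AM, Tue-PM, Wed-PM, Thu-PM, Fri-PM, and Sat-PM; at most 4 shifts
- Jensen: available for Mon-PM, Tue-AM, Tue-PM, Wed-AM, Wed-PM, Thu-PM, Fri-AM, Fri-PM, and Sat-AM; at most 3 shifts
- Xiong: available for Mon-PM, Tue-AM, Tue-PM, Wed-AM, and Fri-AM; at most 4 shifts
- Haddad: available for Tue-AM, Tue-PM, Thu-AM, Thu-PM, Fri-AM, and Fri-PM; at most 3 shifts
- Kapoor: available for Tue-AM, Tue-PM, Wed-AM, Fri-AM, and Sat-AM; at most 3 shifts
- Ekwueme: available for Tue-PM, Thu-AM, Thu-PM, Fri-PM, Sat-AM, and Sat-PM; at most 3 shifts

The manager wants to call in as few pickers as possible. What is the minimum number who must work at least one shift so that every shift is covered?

13 slots to fill and no one can take more than 4, so at least ⌈13/4⌉ = 4 pickers are needed.
Larsen, Beaumont, Jensen, and Kapoor alone can cover everything: Mon-PM→Jensen, Tue-AM→Beaumont, Tue-PM→Beaumont, Wed-AM→Kapoor, Wed-PM→Beaumont, Thu-AM→Larsen, Thu-PM→Larsen, Fri-AM→Jensen+Kapoor, Fri-PM→Larsen, Sat-AM→Jensen+Kapoor, Sat-PM→Beaumont.

4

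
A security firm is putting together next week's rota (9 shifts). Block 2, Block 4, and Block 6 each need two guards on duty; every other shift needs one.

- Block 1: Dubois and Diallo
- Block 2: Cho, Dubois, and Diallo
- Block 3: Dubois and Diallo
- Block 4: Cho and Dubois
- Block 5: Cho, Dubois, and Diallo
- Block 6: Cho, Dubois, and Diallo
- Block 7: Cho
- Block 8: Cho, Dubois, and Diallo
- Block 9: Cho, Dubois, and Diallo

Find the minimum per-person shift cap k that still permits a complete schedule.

With 3 guards and 12 worker-slots to fill, someone must work at least ⌈12/3⌉ = 4 shifts, so k ≥ 4.
k = 4 works: Block 1→Dubois, Block 2→Cho+Dubois, Block 3→Dubois, Block 4→Cho+Dubois, Block 5→Diallo, Block 6→Cho+Diallo, Block 7→Cho, Block 8→Diallo, Block 9→Diallo.
Loads: Cho 4, Dubois 4, Diallo 4 — all ≤ 4.

4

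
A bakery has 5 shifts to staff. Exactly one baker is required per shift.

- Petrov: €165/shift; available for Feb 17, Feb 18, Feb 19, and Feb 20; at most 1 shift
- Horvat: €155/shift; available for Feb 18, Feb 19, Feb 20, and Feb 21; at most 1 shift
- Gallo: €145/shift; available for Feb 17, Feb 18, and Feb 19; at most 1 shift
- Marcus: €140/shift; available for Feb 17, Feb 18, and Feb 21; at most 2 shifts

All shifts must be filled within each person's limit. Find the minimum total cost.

€745

Picking the cheapest available baker for each shift independently would cost €720, but that ignores the shift limits.
An optimal schedule: Feb 17→Marcus, Feb 18→Marcus, Feb 19→Gallo, Feb 20→Petrov, Feb 21→Horvat.
Total: 140 + 140 + 145 + 165 + 155 = €745.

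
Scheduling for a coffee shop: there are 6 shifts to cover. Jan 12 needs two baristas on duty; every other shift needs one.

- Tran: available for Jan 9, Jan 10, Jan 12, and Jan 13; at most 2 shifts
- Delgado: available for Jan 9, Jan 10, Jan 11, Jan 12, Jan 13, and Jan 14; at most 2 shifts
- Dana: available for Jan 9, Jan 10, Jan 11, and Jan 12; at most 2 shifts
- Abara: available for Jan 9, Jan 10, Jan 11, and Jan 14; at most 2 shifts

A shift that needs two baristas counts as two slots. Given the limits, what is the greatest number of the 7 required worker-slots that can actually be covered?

7

Total capacity across all baristas is 2+2+2+2 = 8, and 7 slots are needed, so at most 7 can be filled.
An assignment achieving 7: Jan 9→Dana, Jan 10→Abara, Jan 11→Delgado, Jan 12→Tran+Dana, Jan 13→Tran, Jan 14→Delgado.
Loads: Tran 2/2, Delgado 2/2, Dana 2/2, Abara 1/2.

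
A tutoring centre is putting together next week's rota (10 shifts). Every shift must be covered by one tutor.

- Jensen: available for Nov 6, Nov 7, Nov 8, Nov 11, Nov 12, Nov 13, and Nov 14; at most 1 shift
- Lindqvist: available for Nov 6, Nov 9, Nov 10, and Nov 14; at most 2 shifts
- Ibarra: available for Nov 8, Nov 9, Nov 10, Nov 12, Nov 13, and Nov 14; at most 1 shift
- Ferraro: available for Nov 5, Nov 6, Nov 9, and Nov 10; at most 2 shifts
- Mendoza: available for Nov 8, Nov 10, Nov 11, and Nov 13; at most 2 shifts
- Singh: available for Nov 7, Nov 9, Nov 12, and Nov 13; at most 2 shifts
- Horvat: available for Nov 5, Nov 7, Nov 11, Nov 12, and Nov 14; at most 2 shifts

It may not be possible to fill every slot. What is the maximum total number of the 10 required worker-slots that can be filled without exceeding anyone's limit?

10

Total capacity across all tutors is 1+2+1+2+2+2+2 = 12, and 10 slots are needed, so at most 10 can be filled.
An assignment achieving 10: Nov 5→Ferraro, Nov 6→Jensen, Nov 7→Singh, Nov 8→Ibarra, Nov 9→Lindqvist, Nov 10→Lindqvist, Nov 11→Mendoza, Nov 12→Singh, Nov 13→Mendoza, Nov 14→Horvat.
Loads: Jensen 1/1, Lindqvist 2/2, Ibarra 1/1, Ferraro 1/2, Mendoza 2/2, Singh 2/2, Horvat 1/2.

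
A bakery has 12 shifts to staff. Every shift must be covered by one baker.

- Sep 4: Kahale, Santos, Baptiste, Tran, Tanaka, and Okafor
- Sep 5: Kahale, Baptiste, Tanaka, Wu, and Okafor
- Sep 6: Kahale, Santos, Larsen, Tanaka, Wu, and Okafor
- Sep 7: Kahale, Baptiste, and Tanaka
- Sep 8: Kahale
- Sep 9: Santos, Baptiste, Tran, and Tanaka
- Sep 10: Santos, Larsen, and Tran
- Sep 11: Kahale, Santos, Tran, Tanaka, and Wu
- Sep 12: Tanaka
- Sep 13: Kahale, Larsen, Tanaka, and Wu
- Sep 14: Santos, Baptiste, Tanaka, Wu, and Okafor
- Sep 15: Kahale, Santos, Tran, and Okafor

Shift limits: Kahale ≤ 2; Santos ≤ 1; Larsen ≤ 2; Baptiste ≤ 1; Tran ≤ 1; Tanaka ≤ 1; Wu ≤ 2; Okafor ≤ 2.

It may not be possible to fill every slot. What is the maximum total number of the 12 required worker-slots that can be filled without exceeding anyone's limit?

12

Total capacity across all bakers is 2+1+2+1+1+1+2+2 = 12, and 12 slots are needed, so at most 12 can be filled.
An assignment achieving 12: Sep 4→Okafor, Sep 5→Wu, Sep 6→Larsen, Sep 7→Kahale, Sep 8→Kahale, Sep 9→Baptiste, Sep 10→Santos, Sep 11→Wu, Sep 12→Tanaka, Sep 13→Larsen, Sep 14→Okafor, Sep 15→Tran.
Loads: Kahale 2/2, Santos 1/1, Larsen 2/2, Baptiste 1/1, Tran 1/1, Tanaka 1/1, Wu 2/2, Okafor 2/2.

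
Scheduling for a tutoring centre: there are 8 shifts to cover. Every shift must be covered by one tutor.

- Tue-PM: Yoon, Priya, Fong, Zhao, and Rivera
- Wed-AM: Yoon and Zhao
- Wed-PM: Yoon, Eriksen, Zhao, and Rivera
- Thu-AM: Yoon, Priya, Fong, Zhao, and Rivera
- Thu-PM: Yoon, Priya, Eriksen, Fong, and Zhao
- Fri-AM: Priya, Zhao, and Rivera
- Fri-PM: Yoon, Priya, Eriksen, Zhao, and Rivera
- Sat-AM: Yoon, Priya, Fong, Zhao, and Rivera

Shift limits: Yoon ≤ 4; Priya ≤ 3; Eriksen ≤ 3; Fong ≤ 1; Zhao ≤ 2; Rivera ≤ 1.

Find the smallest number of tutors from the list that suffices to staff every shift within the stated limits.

3

8 slots to fill and no one can take more than 4, so at least ⌈8/4⌉ = 2 tutors are needed.
Any 2 tutors together have capacity at most 4+3 = 7 < 8 slots, so 2 can never suffice.
Yoon, Priya, and Eriksen alone can cover everything: Tue-PM→Yoon, Wed-AM→Yoon, Wed-PM→Yoon, Thu-AM→Yoon, Thu-PM→Priya, Fri-AM→Priya, Fri-PM→Eriksen, Sat-AM→Priya.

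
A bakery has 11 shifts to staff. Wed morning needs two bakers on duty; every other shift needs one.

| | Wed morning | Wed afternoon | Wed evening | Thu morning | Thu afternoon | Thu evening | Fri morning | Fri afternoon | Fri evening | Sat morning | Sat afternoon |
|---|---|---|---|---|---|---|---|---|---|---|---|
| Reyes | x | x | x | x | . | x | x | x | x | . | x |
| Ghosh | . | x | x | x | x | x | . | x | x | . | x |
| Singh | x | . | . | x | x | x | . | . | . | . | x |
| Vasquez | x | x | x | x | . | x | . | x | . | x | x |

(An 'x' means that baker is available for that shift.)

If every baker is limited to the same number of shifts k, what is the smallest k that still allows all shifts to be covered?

3

With 4 bakers and 12 worker-slots to fill, someone must work at least ⌈12/4⌉ = 3 shifts, so k ≥ 3.
k = 3 works: Wed morning→Reyes+Singh, Wed afternoon→Ghosh, Wed evening→Ghosh, Thu morning→Singh, Thu afternoon→Ghosh, Thu evening→Singh, Fri morning→Reyes, Fri afternoon→Vasquez, Fri evening→Reyes, Sat morning→Vasquez, Sat afternoon→Vasquez.
Loads: Reyes 3, Ghosh 3, Singh 3, Vasquez 3 — all ≤ 3.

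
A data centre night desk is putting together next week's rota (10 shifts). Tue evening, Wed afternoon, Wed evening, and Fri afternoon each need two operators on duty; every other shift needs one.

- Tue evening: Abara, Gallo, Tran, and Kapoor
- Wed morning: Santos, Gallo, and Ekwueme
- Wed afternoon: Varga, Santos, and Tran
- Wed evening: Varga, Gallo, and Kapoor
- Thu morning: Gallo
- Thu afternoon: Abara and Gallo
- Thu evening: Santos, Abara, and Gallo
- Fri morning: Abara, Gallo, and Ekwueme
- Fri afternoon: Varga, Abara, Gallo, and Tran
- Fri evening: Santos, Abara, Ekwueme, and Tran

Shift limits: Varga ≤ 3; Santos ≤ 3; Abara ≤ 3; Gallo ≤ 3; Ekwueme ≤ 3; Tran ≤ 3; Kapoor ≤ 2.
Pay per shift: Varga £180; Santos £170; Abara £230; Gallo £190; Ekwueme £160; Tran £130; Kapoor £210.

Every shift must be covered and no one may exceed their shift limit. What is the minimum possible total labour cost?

Thu morning can only be covered by Gallo, so that assignment is forced.
Picking the cheapest available operator for each shift independently would cost £2300, but that ignores the shift limits.
An optimal schedule: Tue evening→Tran+Kapoor, Wed morning→Ekwueme, Wed afternoon→Tran+Santos, Wed evening→Varga+Gallo, Thu morning→Gallo, Thu afternoon→Gallo, Thu evening→Santos, Fri morning→Ekwueme, Fri afternoon→Tran+Varga, Fri evening→Ekwueme.
Total: 130 + 210 + 160 + 130 + 170 + 180 + 190 + 190 + 190 + 170 + 160 + 130 + 180 + 160 = £2350.

£2350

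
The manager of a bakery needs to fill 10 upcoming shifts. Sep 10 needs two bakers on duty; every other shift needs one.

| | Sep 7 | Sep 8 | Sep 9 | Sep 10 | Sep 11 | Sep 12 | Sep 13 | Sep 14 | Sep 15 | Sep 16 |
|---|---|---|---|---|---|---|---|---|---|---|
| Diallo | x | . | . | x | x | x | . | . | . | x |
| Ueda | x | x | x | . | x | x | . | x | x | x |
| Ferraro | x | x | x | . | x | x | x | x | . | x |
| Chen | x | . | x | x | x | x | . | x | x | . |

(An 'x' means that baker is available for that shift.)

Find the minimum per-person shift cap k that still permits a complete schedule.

3

With 4 bakers and 11 worker-slots to fill, someone must work at least ⌈11/4⌉ = 3 shifts, so k ≥ 3.
k = 3 works: Sep 7→Diallo, Sep 8→Ueda, Sep 9→Ueda, Sep 10→Diallo+Chen, Sep 11→Ferraro, Sep 12→Chen, Sep 13→Ferraro, Sep 14→Ferraro, Sep 15→Ueda, Sep 16→Diallo.
Loads: Diallo 3, Ueda 3, Ferraro 3, Chen 2 — all ≤ 3.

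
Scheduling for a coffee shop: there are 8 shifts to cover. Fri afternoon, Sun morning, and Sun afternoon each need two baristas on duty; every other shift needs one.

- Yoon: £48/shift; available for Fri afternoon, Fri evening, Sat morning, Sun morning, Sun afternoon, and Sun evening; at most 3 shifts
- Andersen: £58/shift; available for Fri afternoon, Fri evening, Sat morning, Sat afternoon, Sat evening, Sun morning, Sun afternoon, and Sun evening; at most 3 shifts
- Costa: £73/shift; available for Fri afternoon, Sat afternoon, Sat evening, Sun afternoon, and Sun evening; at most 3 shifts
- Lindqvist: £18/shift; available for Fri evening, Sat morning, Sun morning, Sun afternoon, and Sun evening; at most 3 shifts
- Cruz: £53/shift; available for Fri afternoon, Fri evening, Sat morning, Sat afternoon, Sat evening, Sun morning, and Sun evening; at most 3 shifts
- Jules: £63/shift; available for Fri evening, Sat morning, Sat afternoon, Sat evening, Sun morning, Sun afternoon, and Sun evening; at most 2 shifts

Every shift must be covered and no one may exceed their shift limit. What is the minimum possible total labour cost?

Picking the cheapest available barista for each shift independently would cost £393, but that ignores the shift limits.
An optimal schedule: Fri afternoon→Yoon+Cruz, Fri evening→Lindqvist, Sat morning→Lindqvist, Sat afternoon→Cruz, Sat evening→Cruz, Sun morning→Yoon+Andersen, Sun afternoon→Yoon+Andersen, Sun evening→Lindqvist.
Total: 48 + 53 + 18 + 18 + 53 + 53 + 48 + 58 + 48 + 58 + 18 = £473.

£473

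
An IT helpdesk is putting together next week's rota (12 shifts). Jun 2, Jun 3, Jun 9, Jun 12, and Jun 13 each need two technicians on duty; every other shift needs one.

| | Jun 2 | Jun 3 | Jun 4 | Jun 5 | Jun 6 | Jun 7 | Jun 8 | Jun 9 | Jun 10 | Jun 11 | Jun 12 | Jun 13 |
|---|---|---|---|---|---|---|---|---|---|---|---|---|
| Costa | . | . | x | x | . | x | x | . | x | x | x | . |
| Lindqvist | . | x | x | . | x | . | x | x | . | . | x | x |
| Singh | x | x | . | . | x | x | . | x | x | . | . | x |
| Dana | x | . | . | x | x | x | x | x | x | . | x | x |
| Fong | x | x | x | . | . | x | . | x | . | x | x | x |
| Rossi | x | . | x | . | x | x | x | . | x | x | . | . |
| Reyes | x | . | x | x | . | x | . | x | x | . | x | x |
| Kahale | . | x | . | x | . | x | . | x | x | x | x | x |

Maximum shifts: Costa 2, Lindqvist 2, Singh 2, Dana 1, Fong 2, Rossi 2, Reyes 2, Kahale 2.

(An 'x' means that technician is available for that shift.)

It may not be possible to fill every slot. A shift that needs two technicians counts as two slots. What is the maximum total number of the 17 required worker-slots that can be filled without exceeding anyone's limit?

15

Total capacity across all technicians is 2+2+2+1+2+2+2+2 = 15, and 17 slots are needed, so at most 15 can be filled.
An assignment achieving 15: Jun 2→Singh+Dana, Jun 3→Lindqvist+Singh, Jun 4→Fong, Jun 5→Costa, Jun 6→Lindqvist, Jun 7→Rossi, Jun 8→Costa, Jun 9→Reyes+Kahale, Jun 10→Rossi, Jun 11→Fong, Jun 12→Reyes+Kahale.
Loads: Costa 2/2, Lindqvist 2/2, Singh 2/2, Dana 1/1, Fong 2/2, Rossi 2/2, Reyes 2/2, Kahale 2/2.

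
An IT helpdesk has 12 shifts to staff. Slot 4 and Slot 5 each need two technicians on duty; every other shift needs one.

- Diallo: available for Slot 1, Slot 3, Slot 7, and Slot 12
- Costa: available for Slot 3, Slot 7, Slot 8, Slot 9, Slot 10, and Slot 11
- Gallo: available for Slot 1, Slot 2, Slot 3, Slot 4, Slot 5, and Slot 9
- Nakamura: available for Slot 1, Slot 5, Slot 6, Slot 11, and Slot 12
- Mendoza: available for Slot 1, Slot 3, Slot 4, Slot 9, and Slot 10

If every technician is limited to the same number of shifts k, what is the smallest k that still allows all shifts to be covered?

3

With 5 technicians and 14 worker-slots to fill, someone must work at least ⌈14/5⌉ = 3 shifts, so k ≥ 3.
k = 3 works: Slot 1→Diallo, Slot 2→Gallo, Slot 3→Mendoza, Slot 4→Gallo+Mendoza, Slot 5→Gallo+Nakamura, Slot 6→Nakamura, Slot 7→Diallo, Slot 8→Costa, Slot 9→Mendoza, Slot 10→Costa, Slot 11→Costa, Slot 12→Diallo.
Loads: Diallo 3, Costa 3, Gallo 3, Nakamura 2, Mendoza 3 — all ≤ 3.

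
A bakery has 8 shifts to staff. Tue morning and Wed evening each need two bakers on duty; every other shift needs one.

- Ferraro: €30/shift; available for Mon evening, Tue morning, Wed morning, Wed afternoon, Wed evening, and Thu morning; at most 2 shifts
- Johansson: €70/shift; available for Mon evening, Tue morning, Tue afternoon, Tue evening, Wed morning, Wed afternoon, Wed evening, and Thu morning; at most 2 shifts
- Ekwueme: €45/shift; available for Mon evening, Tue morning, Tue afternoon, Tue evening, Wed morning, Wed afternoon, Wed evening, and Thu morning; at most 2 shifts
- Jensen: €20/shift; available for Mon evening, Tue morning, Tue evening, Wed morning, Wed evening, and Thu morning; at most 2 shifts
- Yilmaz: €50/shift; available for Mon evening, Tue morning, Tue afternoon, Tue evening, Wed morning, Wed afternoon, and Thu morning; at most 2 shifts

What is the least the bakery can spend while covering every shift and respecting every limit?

Picking the cheapest available baker for each shift independently would cost €255, but that ignores the shift limits.
An optimal schedule: Mon evening→Ferraro, Tue morning→Jensen+Yilmaz, Tue afternoon→Johansson, Tue evening→Johansson, Wed morning→Ekwueme, Wed afternoon→Ferraro, Wed evening→Ekwueme+Jensen, Thu morning→Yilmaz.
Total: 30 + 20 + 50 + 70 + 70 + 45 + 30 + 45 + 20 + 50 = €430.

€430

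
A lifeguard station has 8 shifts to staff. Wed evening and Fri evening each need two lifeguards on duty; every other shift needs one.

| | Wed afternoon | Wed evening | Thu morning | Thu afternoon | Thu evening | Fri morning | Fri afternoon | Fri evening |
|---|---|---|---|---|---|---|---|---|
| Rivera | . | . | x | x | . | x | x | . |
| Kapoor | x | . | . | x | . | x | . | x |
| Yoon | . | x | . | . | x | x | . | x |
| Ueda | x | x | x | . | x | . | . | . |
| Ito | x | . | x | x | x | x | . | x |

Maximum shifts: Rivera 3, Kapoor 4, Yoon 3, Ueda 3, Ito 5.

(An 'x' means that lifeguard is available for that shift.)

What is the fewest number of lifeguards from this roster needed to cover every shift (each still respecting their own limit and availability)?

4

10 slots to fill and no one can take more than 5, so at least ⌈10/5⌉ = 2 lifeguards are needed.
Shifts {Wed evening, Fri afternoon, Fri evening} need 5 slots, but among the lifeguards available for them (Rivera, Kapoor, Yoon, Ueda, and Ito) any 3 together supply at most 4. So 3 lifeguards are not enough.
Rivera, Kapoor, Yoon, and Ueda alone can cover everything: Wed afternoon→Kapoor, Wed evening→Yoon+Ueda, Thu morning→Rivera, Thu afternoon→Rivera, Thu evening→Yoon, Fri morning→Kapoor, Fri afternoon→Rivera, Fri evening→Kapoor+Yoon.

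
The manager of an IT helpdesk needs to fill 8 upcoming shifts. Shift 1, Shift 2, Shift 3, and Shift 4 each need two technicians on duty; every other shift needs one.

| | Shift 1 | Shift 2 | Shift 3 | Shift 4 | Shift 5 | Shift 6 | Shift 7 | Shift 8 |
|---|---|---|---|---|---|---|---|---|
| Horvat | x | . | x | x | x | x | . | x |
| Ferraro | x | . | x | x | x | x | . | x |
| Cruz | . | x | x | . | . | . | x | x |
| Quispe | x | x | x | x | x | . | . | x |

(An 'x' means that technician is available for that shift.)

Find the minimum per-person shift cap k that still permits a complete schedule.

With 4 technicians and 12 worker-slots to fill, someone must work at least ⌈12/4⌉ = 3 shifts, so k ≥ 3.
k = 3 works: Shift 1→Horvat+Ferraro, Shift 2→Cruz+Quispe, Shift 3→Cruz+Quispe, Shift 4→Horvat+Ferraro, Shift 5→Ferraro, Shift 6→Horvat, Shift 7→Cruz, Shift 8→Quispe.
Loads: Horvat 3, Ferraro 3, Cruz 3, Quispe 3 — all ≤ 3.

3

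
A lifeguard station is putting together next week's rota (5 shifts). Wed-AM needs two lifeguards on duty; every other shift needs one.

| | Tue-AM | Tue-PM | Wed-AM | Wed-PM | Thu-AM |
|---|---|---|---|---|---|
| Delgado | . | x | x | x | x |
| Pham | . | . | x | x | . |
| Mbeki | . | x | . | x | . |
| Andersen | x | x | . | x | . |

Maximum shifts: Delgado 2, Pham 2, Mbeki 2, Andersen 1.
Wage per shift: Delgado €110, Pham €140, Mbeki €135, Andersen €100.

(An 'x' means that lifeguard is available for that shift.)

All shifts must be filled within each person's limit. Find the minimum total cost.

Tue-AM can only be covered by Andersen, so that assignment is forced.
Wed-AM can only be covered by Delgado and Pham, so that assignment is forced.
Thu-AM can only be covered by Delgado, so that assignment is forced.
Picking the cheapest available lifeguard for each shift independently would cost €660, but that ignores the shift limits.
An optimal schedule: Tue-AM→Andersen, Tue-PM→Mbeki, Wed-AM→Delgado+Pham, Wed-PM→Mbeki, Thu-AM→Delgado.
Total: 100 + 135 + 110 + 140 + 135 + 110 = €730.

€730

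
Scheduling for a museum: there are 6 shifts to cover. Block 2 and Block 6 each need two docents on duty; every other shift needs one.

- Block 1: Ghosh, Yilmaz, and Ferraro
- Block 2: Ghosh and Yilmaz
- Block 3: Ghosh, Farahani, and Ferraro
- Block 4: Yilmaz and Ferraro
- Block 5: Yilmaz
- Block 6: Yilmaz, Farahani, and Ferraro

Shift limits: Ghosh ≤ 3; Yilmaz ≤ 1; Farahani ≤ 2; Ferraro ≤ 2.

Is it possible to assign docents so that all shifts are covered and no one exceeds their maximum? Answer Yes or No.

Total capacity is 8 and 8 slots are needed, so capacity alone doesn't rule it out.
Shifts {Block 2, Block 5} need 3 worker-slots in total, but the docents available for any of those shifts (Ghosh and Yilmaz) can supply at most 2 among them. So no valid schedule exists.

No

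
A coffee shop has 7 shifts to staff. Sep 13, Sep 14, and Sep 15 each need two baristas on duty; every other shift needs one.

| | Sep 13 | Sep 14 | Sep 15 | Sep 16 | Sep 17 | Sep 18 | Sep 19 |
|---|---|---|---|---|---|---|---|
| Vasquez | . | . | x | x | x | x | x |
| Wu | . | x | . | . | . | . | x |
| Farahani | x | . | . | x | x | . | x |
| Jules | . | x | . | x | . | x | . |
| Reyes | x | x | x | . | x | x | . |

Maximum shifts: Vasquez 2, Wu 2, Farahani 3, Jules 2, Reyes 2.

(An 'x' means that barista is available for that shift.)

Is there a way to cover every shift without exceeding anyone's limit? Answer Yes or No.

Yes

Sep 13 can only be covered by Farahani and Reyes, so that assignment is forced.
Sep 15 can only be covered by Vasquez and Reyes, so that assignment is forced.
One valid schedule: Sep 13→Farahani+Reyes, Sep 14→Wu+Jules, Sep 15→Vasquez+Reyes, Sep 16→Vasquez, Sep 17→Farahani, Sep 18→Jules, Sep 19→Wu.
Loads: Vasquez 2/2, Wu 2/2, Farahani 2/3, Jules 2/2, Reyes 2/2 — all within limits.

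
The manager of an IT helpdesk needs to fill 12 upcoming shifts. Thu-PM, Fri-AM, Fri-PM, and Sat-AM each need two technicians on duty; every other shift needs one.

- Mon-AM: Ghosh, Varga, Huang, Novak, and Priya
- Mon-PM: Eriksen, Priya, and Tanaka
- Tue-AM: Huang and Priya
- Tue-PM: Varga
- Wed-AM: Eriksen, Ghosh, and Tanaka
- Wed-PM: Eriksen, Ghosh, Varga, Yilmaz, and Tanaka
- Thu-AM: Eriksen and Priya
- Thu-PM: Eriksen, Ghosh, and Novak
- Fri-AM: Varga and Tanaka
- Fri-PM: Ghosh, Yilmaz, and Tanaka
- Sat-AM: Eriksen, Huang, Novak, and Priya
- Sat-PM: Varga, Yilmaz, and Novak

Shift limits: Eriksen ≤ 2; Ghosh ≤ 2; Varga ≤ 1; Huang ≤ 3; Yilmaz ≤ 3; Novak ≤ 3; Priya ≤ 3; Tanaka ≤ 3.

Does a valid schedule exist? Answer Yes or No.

No

Total capacity is 20 and 16 slots are needed, so capacity alone doesn't rule it out.
Shifts {Tue-PM, Fri-AM} need 3 worker-slots in total, but the technicians available for any of those shifts (Varga and Tanaka) can supply at most 2 among them. So no valid schedule exists.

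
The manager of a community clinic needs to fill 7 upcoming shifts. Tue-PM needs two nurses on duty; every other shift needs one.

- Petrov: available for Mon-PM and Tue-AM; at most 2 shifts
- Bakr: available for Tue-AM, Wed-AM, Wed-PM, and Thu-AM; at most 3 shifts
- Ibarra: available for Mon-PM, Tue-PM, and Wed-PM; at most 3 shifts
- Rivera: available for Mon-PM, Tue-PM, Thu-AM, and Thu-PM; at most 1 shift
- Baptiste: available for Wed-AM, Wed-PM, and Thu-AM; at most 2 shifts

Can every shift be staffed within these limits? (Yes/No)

No

Total capacity is 11 and 8 slots are needed, so capacity alone doesn't rule it out.
Shifts {Tue-PM, Thu-PM} need 3 worker-slots in total, but the nurses available for any of those shifts (Ibarra and Rivera) can supply at most 2 among them. So no valid schedule exists.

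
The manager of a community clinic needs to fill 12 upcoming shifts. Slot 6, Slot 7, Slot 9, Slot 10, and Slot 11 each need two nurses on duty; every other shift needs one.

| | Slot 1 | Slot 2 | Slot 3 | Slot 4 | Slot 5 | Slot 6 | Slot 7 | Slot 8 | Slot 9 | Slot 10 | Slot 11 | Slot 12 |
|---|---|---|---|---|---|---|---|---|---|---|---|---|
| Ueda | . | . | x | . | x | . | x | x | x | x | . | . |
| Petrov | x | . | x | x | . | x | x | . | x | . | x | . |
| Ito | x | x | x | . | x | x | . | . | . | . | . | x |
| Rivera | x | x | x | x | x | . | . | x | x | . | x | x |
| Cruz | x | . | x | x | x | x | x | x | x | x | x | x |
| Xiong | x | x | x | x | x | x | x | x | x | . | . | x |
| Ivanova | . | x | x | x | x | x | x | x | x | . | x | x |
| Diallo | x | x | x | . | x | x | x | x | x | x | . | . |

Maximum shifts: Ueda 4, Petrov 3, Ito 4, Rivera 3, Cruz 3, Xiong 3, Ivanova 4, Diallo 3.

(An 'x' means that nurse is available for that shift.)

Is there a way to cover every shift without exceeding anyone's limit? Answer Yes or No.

Yes

One valid schedule: Slot 1→Petrov, Slot 2→Ito, Slot 3→Ueda, Slot 4→Petrov, Slot 5→Ueda, Slot 6→Ito+Cruz, Slot 7→Cruz+Xiong, Slot 8→Ueda, Slot 9→Rivera+Xiong, Slot 10→Ueda+Cruz, Slot 11→Petrov+Rivera, Slot 12→Ito.
Loads: Ueda 4/4, Petrov 3/3, Ito 3/4, Rivera 2/3, Cruz 3/3, Xiong 2/3, Ivanova 0/4, Diallo 0/3 — all within limits.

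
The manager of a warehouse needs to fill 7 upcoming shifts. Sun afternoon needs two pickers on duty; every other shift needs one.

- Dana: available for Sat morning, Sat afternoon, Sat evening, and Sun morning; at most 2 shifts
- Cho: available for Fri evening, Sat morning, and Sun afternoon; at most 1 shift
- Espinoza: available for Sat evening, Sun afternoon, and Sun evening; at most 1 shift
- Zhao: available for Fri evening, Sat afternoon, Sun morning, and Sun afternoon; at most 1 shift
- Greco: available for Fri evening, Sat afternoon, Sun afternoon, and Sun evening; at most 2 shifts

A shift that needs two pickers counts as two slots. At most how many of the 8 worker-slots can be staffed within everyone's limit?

7

Total capacity across all pickers is 2+1+1+1+2 = 7, and 8 slots are needed, so at most 7 can be filled.
An assignment achieving 7: Fri evening→Cho, Sat morning→Dana, Sat afternoon→Greco, Sat evening→Dana, Sun morning→Zhao, Sun afternoon→Greco, Sun evening→Espinoza.
Loads: Dana 2/2, Cho 1/1, Espinoza 1/1, Zhao 1/1, Greco 2/2.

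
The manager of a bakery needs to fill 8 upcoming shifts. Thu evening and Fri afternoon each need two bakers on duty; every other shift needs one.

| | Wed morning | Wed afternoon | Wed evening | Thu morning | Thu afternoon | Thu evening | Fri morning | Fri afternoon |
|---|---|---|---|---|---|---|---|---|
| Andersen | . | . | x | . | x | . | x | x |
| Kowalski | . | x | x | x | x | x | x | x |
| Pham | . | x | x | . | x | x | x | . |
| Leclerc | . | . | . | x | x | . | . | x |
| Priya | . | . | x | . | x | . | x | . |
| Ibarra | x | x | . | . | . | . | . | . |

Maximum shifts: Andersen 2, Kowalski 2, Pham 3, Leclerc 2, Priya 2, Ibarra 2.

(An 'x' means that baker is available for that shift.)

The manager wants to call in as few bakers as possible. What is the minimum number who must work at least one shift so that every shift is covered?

5

10 slots to fill and no one can take more than 3, so at least ⌈10/3⌉ = 4 bakers are needed.
Any 4 bakers together have capacity at most 3+2+2+2 = 9 < 10 slots, so 4 can never suffice.
Andersen, Kowalski, Pham, Leclerc, and Ibarra alone can cover everything: Wed morning→Ibarra, Wed afternoon→Pham, Wed evening→Andersen, Thu morning→Kowalski, Thu afternoon→Leclerc, Thu evening→Kowalski+Pham, Fri morning→Pham, Fri afternoon→Andersen+Leclerc.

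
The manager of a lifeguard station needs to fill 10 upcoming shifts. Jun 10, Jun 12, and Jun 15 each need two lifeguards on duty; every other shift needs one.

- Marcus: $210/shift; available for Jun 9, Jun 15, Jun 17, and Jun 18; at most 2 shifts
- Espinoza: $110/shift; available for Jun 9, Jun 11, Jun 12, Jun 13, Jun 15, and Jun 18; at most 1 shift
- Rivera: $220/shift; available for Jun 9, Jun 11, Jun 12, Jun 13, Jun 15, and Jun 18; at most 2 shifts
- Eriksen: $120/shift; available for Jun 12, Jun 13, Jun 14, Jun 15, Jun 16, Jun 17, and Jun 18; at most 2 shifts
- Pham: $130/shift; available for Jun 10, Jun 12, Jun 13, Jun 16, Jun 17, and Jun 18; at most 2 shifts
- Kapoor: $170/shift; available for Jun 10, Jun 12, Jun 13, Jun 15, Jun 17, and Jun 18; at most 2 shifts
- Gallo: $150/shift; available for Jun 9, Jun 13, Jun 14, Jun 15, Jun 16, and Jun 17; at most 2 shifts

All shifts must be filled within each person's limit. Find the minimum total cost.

$2110

Jun 10 can only be covered by Pham and Kapoor, so that assignment is forced.
Picking the cheapest available lifeguard for each shift independently would cost $1560, but that ignores the shift limits.
An optimal schedule: Jun 9→Marcus, Jun 10→Pham+Kapoor, Jun 11→Espinoza, Jun 12→Rivera+Pham, Jun 13→Gallo, Jun 14→Eriksen, Jun 15→Kapoor+Gallo, Jun 16→Eriksen, Jun 17→Marcus, Jun 18→Rivera.
Total: 210 + 130 + 170 + 110 + 220 + 130 + 150 + 120 + 170 + 150 + 120 + 210 + 220 = $2110.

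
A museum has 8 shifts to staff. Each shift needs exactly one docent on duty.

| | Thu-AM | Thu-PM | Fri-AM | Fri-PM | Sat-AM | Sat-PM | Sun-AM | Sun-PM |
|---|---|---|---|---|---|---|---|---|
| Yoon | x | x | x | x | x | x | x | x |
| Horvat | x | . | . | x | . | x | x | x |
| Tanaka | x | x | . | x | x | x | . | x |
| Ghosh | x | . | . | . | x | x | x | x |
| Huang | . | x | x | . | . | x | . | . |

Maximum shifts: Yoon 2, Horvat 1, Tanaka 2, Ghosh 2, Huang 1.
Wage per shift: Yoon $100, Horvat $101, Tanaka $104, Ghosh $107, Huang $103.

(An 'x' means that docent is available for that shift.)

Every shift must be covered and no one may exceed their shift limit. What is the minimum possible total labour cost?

$826

Picking the cheapest available docent for each shift independently would cost $800, but that ignores the shift limits.
An optimal schedule: Thu-AM→Tanaka, Thu-PM→Yoon, Fri-AM→Yoon, Fri-PM→Horvat, Sat-AM→Tanaka, Sat-PM→Huang, Sun-AM→Ghosh, Sun-PM→Ghosh.
Total: 104 + 100 + 100 + 101 + 104 + 103 + 107 + 107 = $826.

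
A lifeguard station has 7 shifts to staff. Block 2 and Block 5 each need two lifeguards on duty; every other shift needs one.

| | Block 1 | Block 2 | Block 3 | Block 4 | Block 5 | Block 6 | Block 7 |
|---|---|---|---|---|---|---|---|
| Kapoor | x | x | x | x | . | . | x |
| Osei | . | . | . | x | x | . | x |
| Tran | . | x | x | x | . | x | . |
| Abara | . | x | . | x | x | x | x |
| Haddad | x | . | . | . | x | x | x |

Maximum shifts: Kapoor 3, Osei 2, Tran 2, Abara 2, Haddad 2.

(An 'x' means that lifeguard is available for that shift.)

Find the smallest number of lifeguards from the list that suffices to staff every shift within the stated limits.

4

9 slots to fill and no one can take more than 3, so at least ⌈9/3⌉ = 3 lifeguards are needed.
Any 3 lifeguards together have capacity at most 3+2+2 = 7 < 9 slots, so 3 can never suffice.
Kapoor, Osei, Tran, and Abara alone can cover everything: Block 1→Kapoor, Block 2→Kapoor+Tran, Block 3→Kapoor, Block 4→Abara, Block 5→Osei+Abara, Block 6→Tran, Block 7→Osei.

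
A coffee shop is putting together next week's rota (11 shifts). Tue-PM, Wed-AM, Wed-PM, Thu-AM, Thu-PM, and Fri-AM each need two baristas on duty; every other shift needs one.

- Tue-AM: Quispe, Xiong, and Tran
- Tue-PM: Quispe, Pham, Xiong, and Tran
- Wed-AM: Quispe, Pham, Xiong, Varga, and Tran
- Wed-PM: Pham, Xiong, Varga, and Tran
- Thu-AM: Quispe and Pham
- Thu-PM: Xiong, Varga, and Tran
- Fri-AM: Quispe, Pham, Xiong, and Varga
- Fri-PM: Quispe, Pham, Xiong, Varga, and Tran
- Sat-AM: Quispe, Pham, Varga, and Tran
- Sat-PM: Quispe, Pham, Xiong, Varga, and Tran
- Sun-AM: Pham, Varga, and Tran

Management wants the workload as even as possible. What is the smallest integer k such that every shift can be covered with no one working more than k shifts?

4

With 5 baristas and 17 worker-slots to fill, someone must work at least ⌈17/5⌉ = 4 shifts, so k ≥ 4.
k = 4 works: Tue-AM→Quispe, Tue-PM→Pham+Xiong, Wed-AM→Varga+Tran, Wed-PM→Xiong+Varga, Thu-AM→Quispe+Pham, Thu-PM→Xiong+Varga, Fri-AM→Xiong+Varga, Fri-PM→Quispe, Sat-AM→Quispe, Sat-PM→Pham, Sun-AM→Pham.
Loads: Quispe 4, Pham 4, Xiong 4, Varga 4, Tran 1 — all ≤ 4.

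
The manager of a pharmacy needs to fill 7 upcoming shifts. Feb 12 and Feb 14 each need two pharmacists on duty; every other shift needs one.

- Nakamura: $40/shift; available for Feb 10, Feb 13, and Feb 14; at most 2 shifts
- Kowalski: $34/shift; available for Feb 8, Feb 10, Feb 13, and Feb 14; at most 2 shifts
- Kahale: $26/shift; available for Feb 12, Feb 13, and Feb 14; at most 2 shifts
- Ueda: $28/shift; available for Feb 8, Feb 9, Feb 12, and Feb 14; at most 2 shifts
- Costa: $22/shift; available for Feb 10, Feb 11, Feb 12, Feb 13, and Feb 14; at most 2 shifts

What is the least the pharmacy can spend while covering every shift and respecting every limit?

$260

Feb 9 can only be covered by Ueda, so that assignment is forced.
Feb 11 can only be covered by Costa, so that assignment is forced.
Picking the cheapest available pharmacist for each shift independently would cost $218, but that ignores the shift limits.
An optimal schedule: Feb 8→Ueda, Feb 9→Ueda, Feb 10→Kowalski, Feb 11→Costa, Feb 12→Costa+Kahale, Feb 13→Kahale, Feb 14→Kowalski+Nakamura.
Total: 28 + 28 + 34 + 22 + 22 + 26 + 26 + 34 + 40 = $260.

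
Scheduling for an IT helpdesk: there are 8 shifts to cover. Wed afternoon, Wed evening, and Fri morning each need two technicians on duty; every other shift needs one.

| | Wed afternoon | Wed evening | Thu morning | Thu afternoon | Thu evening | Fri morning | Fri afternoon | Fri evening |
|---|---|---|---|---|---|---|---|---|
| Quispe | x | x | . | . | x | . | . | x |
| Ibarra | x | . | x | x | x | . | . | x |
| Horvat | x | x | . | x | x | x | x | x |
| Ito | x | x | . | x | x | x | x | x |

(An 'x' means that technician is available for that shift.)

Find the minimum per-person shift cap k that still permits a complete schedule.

With 4 technicians and 11 worker-slots to fill, someone must work at least ⌈11/4⌉ = 3 shifts, so k ≥ 3.
k = 3 works: Wed afternoon→Ibarra+Ito, Wed evening→Quispe+Horvat, Thu morning→Ibarra, Thu afternoon→Ibarra, Thu evening→Quispe, Fri morning→Horvat+Ito, Fri afternoon→Horvat, Fri evening→Quispe.
Loads: Quispe 3, Ibarra 3, Horvat 3, Ito 2 — all ≤ 3.

3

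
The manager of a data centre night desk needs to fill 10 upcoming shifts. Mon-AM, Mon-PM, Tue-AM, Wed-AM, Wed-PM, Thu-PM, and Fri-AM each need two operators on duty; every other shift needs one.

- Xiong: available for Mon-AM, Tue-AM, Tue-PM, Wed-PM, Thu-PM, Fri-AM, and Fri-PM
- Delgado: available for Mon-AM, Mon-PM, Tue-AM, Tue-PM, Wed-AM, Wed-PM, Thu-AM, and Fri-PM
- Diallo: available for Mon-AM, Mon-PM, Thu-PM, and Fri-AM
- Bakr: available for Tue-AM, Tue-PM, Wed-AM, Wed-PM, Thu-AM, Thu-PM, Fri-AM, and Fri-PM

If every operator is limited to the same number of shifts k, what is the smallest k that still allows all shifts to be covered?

With 4 operators and 17 worker-slots to fill, someone must work at least ⌈17/4⌉ = 5 shifts, so k ≥ 5.
k = 5 works: Mon-AM→Xiong+Delgado, Mon-PM→Delgado+Diallo, Tue-AM→Xiong+Delgado, Tue-PM→Xiong, Wed-AM→Delgado+Bakr, Wed-PM→Xiong+Bakr, Thu-AM→Delgado, Thu-PM→Xiong+Diallo, Fri-AM→Diallo+Bakr, Fri-PM→Bakr.
Loads: Xiong 5, Delgado 5, Diallo 3, Bakr 4 — all ≤ 5.

5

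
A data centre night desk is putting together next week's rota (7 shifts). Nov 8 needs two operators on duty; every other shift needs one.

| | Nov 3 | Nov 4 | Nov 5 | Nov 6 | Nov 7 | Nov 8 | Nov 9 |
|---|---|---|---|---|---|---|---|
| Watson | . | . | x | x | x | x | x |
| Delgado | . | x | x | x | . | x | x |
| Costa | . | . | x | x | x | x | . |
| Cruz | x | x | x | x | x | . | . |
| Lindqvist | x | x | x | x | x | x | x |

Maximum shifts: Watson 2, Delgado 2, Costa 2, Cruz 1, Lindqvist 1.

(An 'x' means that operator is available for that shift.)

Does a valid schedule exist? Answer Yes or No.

One valid schedule: Nov 3→Cruz, Nov 4→Delgado, Nov 5→Delgado, Nov 6→Costa, Nov 7→Watson, Nov 8→Costa+Lindqvist, Nov 9→Watson.
Loads: Watson 2/2, Delgado 2/2, Costa 2/2, Cruz 1/1, Lindqvist 1/1 — all within limits.

Yes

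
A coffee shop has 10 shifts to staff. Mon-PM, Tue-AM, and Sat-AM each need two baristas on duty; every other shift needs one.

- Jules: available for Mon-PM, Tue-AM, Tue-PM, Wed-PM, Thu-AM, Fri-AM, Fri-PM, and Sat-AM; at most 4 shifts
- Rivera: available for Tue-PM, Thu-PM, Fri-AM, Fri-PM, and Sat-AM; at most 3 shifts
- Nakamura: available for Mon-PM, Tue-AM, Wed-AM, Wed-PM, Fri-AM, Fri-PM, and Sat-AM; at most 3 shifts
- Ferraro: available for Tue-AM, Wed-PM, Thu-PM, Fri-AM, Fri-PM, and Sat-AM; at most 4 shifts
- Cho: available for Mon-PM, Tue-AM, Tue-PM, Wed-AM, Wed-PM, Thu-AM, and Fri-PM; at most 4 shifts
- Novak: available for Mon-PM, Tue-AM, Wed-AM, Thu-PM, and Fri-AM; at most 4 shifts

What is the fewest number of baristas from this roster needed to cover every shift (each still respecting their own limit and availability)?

4

13 slots to fill and no one can take more than 4, so at least ⌈13/4⌉ = 4 baristas are needed.
Jules, Rivera, Nakamura, and Ferraro alone can cover everything: Mon-PM→Jules+Nakamura, Tue-AM→Jules+Nakamura, Tue-PM→Jules, Wed-AM→Nakamura, Wed-PM→Ferraro, Thu-AM→Jules, Thu-PM→Rivera, Fri-AM→Rivera, Fri-PM→Ferraro, Sat-AM→Rivera+Ferraro.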